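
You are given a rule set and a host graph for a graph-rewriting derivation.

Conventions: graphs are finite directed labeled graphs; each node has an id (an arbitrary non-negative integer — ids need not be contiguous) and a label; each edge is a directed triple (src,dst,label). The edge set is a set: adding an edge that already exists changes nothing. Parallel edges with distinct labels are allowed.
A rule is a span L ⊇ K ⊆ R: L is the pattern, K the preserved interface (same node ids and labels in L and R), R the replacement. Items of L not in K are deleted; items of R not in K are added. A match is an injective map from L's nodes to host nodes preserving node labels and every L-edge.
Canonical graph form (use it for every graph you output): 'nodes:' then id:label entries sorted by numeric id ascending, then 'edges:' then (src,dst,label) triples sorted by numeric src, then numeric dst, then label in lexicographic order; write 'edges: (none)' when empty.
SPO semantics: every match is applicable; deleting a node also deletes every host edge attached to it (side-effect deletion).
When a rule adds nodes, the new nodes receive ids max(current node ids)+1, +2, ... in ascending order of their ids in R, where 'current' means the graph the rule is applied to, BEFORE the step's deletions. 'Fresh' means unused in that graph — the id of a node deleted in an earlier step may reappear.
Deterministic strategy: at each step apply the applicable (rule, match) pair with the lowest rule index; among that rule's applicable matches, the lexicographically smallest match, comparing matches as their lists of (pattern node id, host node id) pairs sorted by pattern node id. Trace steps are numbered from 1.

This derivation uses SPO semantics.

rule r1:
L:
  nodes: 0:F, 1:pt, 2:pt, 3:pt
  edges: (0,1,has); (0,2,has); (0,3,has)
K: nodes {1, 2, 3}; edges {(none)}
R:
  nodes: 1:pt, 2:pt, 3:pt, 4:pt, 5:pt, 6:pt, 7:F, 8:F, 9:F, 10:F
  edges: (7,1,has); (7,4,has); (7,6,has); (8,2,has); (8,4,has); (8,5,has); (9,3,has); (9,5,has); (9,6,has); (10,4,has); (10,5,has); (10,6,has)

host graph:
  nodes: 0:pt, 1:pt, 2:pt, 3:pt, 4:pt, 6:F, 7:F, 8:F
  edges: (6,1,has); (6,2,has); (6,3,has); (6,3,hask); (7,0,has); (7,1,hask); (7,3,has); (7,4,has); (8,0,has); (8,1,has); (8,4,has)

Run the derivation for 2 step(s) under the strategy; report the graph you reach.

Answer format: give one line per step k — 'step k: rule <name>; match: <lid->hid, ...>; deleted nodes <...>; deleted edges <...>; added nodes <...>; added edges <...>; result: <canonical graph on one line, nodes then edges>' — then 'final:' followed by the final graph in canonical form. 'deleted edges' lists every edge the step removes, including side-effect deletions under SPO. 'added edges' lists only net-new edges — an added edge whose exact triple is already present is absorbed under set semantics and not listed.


step 1: rule r1; match: 0->6, 1->1, 2->2, 3->3; deleted nodes 6; deleted edges (6,1,has); (6,2,has); (6,3,has); (6,3,hask); added nodes 9, 10, 11, 12, 13, 14, 15; added edges (12,1,has); (12,9,has); (12,11,has); (13,2,has); (13,9,has); (13,10,has); (14,3,has); (14,10,has); (14,11,has); (15,9,has); (15,10,has); (15,11,has); result: nodes: 0:pt, 1:pt, 2:pt, 3:pt, 4:pt, 7:F, 8:F, 9:pt, 10:pt, 11:pt, 12:F, 13:F, 14:F, 15:F edges: (7,0,has); (7,1,hask); (7,3,has); (7,4,has); (8,0,has); (8,1,has); (8,4,has); (12,1,has); (12,9,has); (12,11,has); (13,2,has); (13,9,has); (13,10,has); (14,3,has); (14,10,has); (14,11,has); (15,9,has); (15,10,has); (15,11,has)
step 2: rule r1; match: 0->7, 1->0, 2->3, 3->4; deleted nodes 7; deleted edges (7,0,has); (7,1,hask); (7,3,has); (7,4,has); added nodes 16, 17, 18, 19, 20, 21, 22; added edges (19,0,has); (19,16,has); (19,18,has); (20,3,has); (20,16,has); (20,17,has); (21,4,has); (21,17,has); (21,18,has); (22,16,has); (22,17,has); (22,18,has); result: nodes: 0:pt, 1:pt, 2:pt, 3:pt, 4:pt, 8:F, 9:pt, 10:pt, 11:pt, 12:F, 13:F, 14:F, 15:F, 16:pt, 17:pt, 18:pt, 19:F, 20:F, 21:F, 22:F edges: (8,0,has); (8,1,has); (8,4,has); (12,1,has); (12,9,has); (12,11,has); (13,2,has); (13,9,has); (13,10,has); (14,3,has); (14,10,has); (14,11,has); (15,9,has); (15,10,has); (15,11,has); (19,0,has); (19,16,has); (19,18,has); (20,3,has); (20,16,has); (20,17,has); (21,4,has); (21,17,has); (21,18,has); (22,16,has); (22,17,has); (22,18,has)
final:
nodes: 0:pt, 1:pt, 2:pt, 3:pt, 4:pt, 8:F, 9:pt, 10:pt, 11:pt, 12:F, 13:F, 14:F, 15:F, 16:pt, 17:pt, 18:pt, 19:F, 20:F, 21:F, 22:F
edges: (8,0,has); (8,1,has); (8,4,has); (12,1,has); (12,9,has); (12,11,has); (13,2,has); (13,9,has); (13,10,has); (14,3,has); (14,10,has); (14,11,has); (15,9,has); (15,10,has); (15,11,has); (19,0,has); (19,16,has); (19,18,has); (20,3,has); (20,16,has); (20,17,has); (21,4,has); (21,17,has); (21,18,has); (22,16,has); (22,17,has); (22,18,has)


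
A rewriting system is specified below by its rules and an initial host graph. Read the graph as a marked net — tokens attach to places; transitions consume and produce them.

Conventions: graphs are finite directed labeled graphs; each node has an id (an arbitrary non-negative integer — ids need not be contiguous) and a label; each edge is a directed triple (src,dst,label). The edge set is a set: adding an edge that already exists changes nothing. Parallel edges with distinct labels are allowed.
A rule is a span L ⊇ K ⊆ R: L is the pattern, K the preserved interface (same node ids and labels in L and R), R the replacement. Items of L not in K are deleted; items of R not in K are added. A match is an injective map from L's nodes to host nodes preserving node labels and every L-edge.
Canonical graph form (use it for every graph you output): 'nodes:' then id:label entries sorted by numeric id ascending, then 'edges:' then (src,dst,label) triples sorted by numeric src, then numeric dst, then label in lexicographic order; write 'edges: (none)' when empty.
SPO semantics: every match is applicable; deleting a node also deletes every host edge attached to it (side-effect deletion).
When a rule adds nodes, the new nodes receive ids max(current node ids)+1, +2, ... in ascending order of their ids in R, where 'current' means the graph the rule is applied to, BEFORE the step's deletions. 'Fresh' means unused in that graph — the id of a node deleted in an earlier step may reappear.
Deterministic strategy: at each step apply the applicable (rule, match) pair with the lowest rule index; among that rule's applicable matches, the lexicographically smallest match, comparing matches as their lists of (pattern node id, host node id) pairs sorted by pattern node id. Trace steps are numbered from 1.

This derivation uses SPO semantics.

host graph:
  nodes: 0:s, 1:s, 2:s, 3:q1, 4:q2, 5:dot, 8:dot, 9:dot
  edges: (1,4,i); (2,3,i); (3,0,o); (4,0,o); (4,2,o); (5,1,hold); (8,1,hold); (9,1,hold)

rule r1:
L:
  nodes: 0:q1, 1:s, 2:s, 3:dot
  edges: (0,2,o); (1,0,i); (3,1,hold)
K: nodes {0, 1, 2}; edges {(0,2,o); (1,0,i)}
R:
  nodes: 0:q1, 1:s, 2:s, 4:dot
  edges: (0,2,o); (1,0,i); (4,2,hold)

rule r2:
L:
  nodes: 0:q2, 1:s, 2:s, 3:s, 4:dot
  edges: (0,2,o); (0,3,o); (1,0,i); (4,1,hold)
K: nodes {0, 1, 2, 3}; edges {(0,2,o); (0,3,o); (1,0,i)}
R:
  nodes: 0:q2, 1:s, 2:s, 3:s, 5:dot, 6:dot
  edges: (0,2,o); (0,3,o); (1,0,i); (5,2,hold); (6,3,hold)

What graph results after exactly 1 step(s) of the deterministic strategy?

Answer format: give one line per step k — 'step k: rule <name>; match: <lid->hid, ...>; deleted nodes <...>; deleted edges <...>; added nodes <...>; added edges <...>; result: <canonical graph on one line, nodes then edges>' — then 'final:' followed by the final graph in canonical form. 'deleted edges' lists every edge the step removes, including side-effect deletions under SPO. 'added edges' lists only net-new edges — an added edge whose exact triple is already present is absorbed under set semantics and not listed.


step 1: rule r2; match: 0->4, 1->1, 2->0, 3->2, 4->5; deleted nodes 5; deleted edges (5,1,hold); added nodes 10, 11; added edges (10,0,hold); (11,2,hold); result: nodes: 0:s, 1:s, 2:s, 3:q1, 4:q2, 8:dot, 9:dot, 10:dot, 11:dot edges: (1,4,i); (2,3,i); (3,0,o); (4,0,o); (4,2,o); (8,1,hold); (9,1,hold); (10,0,hold); (11,2,hold)
final:
nodes: 0:s, 1:s, 2:s, 3:q1, 4:q2, 8:dot, 9:dot, 10:dot, 11:dot
edges: (1,4,i); (2,3,i); (3,0,o); (4,0,o); (4,2,o); (8,1,hold); (9,1,hold); (10,0,hold); (11,2,hold)


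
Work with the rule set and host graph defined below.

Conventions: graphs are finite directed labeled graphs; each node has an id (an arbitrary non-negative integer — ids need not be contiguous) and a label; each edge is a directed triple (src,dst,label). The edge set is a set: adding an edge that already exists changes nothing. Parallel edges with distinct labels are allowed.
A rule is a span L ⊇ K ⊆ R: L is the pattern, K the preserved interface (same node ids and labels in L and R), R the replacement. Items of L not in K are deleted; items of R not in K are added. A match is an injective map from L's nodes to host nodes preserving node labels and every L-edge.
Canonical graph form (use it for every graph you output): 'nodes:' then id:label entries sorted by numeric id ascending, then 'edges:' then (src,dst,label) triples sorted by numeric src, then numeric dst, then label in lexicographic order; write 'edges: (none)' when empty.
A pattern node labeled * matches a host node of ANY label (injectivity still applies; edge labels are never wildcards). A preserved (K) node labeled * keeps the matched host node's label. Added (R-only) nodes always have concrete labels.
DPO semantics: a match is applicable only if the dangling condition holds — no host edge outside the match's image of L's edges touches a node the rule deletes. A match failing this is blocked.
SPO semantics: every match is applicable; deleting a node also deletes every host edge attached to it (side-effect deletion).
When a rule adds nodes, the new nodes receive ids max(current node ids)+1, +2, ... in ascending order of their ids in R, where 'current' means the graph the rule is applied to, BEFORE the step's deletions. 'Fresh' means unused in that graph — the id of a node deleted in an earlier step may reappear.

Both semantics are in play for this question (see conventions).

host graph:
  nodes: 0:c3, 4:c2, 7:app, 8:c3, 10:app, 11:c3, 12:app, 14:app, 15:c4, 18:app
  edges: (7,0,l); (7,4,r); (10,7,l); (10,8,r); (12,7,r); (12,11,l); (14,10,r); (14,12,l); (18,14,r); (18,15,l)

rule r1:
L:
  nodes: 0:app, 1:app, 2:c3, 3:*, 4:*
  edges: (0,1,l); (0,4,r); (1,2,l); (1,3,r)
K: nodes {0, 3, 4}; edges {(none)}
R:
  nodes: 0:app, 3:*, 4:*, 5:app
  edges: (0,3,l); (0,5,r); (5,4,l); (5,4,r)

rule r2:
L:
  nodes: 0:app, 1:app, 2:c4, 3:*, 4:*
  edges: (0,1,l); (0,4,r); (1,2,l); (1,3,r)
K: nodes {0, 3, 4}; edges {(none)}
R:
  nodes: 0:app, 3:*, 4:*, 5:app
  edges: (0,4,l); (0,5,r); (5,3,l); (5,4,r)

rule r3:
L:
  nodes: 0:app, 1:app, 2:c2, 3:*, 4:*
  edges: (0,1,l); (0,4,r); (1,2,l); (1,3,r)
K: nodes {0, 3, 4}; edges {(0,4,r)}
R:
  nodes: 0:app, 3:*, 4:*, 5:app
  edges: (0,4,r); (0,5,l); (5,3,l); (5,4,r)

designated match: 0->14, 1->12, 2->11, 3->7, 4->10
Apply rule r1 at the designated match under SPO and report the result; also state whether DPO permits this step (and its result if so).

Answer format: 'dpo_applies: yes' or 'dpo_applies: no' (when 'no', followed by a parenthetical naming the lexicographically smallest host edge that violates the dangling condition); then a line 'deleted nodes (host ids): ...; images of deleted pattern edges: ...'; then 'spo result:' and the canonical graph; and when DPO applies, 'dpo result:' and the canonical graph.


dpo_applies: yes
deleted nodes (host ids): 11, 12; images of deleted pattern edges: (12,7,r); (12,11,l); (14,10,r); (14,12,l)
spo result:
nodes: 0:c3, 4:c2, 7:app, 8:c3, 10:app, 14:app, 15:c4, 18:app, 19:app
edges: (7,0,l); (7,4,r); (10,7,l); (10,8,r); (14,7,l); (14,19,r); (18,14,r); (18,15,l); (19,10,l); (19,10,r)
dpo result:
nodes: 0:c3, 4:c2, 7:app, 8:c3, 10:app, 14:app, 15:c4, 18:app, 19:app
edges: (7,0,l); (7,4,r); (10,7,l); (10,8,r); (14,7,l); (14,19,r); (18,14,r); (18,15,l); (19,10,l); (19,10,r)


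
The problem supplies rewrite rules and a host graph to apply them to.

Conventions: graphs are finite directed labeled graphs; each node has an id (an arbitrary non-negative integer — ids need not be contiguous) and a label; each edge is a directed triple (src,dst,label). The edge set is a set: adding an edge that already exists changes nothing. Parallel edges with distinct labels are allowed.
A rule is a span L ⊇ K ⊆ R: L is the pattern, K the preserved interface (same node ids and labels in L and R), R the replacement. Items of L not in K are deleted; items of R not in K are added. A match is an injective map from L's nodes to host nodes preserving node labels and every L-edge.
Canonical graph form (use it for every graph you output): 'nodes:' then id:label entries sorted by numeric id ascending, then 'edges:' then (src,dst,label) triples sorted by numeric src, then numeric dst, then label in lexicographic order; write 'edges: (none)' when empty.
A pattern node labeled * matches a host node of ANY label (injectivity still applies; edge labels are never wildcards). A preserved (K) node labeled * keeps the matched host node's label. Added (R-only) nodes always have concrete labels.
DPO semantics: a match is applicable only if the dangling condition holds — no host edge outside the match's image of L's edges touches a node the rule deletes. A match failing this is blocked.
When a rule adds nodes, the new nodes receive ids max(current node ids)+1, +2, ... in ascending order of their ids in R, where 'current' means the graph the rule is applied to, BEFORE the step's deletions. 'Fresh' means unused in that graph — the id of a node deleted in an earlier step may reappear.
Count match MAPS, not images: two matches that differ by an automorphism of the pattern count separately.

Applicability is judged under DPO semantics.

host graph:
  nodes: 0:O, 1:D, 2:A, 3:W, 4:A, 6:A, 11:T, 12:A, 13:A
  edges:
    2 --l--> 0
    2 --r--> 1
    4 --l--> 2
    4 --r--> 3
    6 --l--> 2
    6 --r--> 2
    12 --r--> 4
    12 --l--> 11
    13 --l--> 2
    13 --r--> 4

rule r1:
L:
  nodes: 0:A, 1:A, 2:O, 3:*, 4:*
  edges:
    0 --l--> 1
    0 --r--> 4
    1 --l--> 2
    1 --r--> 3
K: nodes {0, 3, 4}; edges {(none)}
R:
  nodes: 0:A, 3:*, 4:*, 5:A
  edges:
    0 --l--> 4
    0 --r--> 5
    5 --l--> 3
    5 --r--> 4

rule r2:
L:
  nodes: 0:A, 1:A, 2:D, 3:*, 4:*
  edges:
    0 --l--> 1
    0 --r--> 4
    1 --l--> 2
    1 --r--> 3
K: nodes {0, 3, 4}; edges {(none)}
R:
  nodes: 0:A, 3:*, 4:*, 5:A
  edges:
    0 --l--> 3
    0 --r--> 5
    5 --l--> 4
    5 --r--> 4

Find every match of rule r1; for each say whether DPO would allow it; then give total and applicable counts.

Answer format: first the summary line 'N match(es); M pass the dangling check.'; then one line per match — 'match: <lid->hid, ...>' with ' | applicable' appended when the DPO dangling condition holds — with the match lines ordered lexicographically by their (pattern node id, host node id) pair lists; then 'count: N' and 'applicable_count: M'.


2 match(es); 0 pass the dangling check.
match: 0->4, 1->2, 2->0, 3->1, 4->3
match: 0->13, 1->2, 2->0, 3->1, 4->4
count: 2
applicable_count: 0


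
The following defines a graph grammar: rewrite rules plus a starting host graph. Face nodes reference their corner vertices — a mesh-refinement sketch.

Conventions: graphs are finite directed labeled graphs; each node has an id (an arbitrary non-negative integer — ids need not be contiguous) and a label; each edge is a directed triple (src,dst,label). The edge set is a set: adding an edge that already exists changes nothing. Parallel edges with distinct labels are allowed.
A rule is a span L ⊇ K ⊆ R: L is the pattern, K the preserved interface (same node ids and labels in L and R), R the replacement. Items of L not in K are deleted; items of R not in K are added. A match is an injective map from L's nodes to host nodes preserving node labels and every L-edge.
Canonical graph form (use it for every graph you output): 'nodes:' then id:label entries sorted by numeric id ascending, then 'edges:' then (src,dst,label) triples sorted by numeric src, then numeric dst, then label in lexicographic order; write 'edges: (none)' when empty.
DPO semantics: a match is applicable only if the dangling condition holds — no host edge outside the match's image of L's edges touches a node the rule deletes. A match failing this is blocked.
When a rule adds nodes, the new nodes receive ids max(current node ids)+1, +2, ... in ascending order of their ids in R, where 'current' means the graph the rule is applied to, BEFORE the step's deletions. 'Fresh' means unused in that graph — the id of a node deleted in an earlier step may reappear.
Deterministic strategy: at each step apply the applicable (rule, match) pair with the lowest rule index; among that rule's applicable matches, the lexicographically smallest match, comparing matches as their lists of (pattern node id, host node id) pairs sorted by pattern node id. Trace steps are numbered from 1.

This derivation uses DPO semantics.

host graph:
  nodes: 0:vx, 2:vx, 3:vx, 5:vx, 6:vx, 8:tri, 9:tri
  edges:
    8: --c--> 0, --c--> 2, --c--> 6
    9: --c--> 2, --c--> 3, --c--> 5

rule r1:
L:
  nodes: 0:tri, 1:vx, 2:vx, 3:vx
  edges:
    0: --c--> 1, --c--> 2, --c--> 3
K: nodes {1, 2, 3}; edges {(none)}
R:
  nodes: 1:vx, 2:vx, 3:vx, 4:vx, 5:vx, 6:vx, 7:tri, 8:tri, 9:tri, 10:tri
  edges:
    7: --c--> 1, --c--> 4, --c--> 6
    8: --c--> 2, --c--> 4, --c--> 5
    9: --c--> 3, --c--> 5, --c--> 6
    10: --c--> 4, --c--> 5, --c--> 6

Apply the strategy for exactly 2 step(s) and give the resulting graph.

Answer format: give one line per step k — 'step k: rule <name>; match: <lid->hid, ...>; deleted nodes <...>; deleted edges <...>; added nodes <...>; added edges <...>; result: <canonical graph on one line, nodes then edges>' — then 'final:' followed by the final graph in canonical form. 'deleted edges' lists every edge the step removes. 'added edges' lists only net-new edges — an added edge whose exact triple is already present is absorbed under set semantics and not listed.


step 1: rule r1; match: 0->8, 1->0, 2->2, 3->6; deleted nodes 8; deleted edges (8,0,c); (8,2,c); (8,6,c); added nodes 10, 11, 12, 13, 14, 15, 16; added edges (13,0,c); (13,10,c); (13,12,c); (14,2,c); (14,10,c); (14,11,c); (15,6,c); (15,11,c); (15,12,c); (16,10,c); (16,11,c); (16,12,c); result: nodes: 0:vx, 2:vx, 3:vx, 5:vx, 6:vx, 9:tri, 10:vx, 11:vx, 12:vx, 13:tri, 14:tri, 15:tri, 16:tri edges: (9,2,c); (9,3,c); (9,5,c); (13,0,c); (13,10,c); (13,12,c); (14,2,c); (14,10,c); (14,11,c); (15,6,c); (15,11,c); (15,12,c); (16,10,c); (16,11,c); (16,12,c)
step 2: rule r1; match: 0->9, 1->2, 2->3, 3->5; deleted nodes 9; deleted edges (9,2,c); (9,3,c); (9,5,c); added nodes 17, 18, 19, 20, 21, 22, 23; added edges (20,2,c); (20,17,c); (20,19,c); (21,3,c); (21,17,c); (21,18,c); (22,5,c); (22,18,c); (22,19,c); (23,17,c); (23,18,c); (23,19,c); result: nodes: 0:vx, 2:vx, 3:vx, 5:vx, 6:vx, 10:vx, 11:vx, 12:vx, 13:tri, 14:tri, 15:tri, 16:tri, 17:vx, 18:vx, 19:vx, 20:tri, 21:tri, 22:tri, 23:tri edges: (13,0,c); (13,10,c); (13,12,c); (14,2,c); (14,10,c); (14,11,c); (15,6,c); (15,11,c); (15,12,c); (16,10,c); (16,11,c); (16,12,c); (20,2,c); (20,17,c); (20,19,c); (21,3,c); (21,17,c); (21,18,c); (22,5,c); (22,18,c); (22,19,c); (23,17,c); (23,18,c); (23,19,c)
final:
nodes: 0:vx, 2:vx, 3:vx, 5:vx, 6:vx, 10:vx, 11:vx, 12:vx, 13:tri, 14:tri, 15:tri, 16:tri, 17:vx, 18:vx, 19:vx, 20:tri, 21:tri, 22:tri, 23:tri
edges: (13,0,c); (13,10,c); (13,12,c); (14,2,c); (14,10,c); (14,11,c); (15,6,c); (15,11,c); (15,12,c); (16,10,c); (16,11,c); (16,12,c); (20,2,c); (20,17,c); (20,19,c); (21,3,c); (21,17,c); (21,18,c); (22,5,c); (22,18,c); (22,19,c); (23,17,c); (23,18,c); (23,19,c)


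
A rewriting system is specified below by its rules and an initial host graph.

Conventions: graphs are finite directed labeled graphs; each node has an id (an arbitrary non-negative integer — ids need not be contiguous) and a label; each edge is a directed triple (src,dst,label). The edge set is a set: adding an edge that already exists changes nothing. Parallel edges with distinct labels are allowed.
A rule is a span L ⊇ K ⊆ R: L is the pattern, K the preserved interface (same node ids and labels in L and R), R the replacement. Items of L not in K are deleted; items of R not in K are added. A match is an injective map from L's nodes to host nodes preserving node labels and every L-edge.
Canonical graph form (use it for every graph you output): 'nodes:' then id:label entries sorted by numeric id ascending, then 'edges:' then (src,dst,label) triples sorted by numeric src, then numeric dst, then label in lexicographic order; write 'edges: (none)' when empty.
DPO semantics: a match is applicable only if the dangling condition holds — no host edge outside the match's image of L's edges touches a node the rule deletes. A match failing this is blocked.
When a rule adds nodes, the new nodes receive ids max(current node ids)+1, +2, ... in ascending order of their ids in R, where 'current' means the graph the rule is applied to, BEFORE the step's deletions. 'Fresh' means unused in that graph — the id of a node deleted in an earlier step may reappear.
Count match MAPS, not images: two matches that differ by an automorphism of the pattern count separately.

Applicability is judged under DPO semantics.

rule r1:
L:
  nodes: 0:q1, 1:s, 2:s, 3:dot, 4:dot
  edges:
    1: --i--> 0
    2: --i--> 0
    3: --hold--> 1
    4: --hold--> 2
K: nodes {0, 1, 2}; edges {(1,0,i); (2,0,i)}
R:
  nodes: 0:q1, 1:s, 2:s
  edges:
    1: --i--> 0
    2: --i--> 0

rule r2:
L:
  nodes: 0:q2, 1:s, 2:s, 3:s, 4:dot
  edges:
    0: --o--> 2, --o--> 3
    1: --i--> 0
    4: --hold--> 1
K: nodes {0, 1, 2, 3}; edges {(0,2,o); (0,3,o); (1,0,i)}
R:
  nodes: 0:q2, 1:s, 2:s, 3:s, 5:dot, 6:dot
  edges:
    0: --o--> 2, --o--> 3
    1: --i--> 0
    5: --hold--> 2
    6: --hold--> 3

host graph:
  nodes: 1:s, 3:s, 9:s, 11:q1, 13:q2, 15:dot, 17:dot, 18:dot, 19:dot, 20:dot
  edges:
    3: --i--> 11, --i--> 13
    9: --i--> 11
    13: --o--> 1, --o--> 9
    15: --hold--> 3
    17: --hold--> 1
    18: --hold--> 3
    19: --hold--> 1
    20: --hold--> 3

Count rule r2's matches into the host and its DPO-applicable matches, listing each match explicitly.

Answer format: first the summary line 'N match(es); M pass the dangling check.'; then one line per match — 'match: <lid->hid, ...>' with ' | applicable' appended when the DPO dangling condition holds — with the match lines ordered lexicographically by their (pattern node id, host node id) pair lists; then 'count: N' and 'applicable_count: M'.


6 match(es); 6 pass the dangling check.
match: 0->13, 1->3, 2->1, 3->9, 4->15 | applicable
match: 0->13, 1->3, 2->1, 3->9, 4->18 | applicable
match: 0->13, 1->3, 2->1, 3->9, 4->20 | applicable
match: 0->13, 1->3, 2->9, 3->1, 4->15 | applicable
match: 0->13, 1->3, 2->9, 3->1, 4->18 | applicable
match: 0->13, 1->3, 2->9, 3->1, 4->20 | applicable
count: 6
applicable_count: 6


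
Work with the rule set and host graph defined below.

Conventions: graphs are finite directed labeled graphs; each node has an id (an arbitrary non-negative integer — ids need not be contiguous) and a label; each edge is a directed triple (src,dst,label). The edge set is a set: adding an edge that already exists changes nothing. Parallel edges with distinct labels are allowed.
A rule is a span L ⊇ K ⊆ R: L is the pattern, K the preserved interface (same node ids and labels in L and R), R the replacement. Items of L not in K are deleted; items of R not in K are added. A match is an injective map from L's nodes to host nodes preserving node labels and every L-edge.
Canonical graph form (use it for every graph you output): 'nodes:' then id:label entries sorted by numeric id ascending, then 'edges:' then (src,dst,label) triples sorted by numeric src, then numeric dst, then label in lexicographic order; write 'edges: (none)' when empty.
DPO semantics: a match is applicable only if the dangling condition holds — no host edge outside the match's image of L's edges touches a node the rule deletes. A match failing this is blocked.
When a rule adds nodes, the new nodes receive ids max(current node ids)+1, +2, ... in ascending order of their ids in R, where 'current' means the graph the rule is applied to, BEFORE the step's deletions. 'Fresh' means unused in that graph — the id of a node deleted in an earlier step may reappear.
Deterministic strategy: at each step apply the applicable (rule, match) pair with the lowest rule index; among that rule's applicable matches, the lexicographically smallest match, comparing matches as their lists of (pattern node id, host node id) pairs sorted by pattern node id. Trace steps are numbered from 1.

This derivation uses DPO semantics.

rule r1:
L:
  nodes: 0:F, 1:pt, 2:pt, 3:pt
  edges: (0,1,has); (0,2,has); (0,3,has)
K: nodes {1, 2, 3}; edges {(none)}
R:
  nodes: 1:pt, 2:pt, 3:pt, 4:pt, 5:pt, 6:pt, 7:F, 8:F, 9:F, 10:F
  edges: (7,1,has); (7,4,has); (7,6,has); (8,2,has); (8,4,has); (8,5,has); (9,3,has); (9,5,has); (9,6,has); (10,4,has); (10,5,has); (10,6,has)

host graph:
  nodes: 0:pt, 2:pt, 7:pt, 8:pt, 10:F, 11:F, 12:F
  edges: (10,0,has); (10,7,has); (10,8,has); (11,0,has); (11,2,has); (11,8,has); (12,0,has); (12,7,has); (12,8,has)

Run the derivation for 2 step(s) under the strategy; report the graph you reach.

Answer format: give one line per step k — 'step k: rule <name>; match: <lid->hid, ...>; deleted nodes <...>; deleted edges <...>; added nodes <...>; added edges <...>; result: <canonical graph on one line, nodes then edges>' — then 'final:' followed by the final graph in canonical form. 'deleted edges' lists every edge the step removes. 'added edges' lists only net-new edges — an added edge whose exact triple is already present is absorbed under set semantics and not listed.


step 1: rule r1; match: 0->10, 1->0, 2->7, 3->8; deleted nodes 10; deleted edges (10,0,has); (10,7,has); (10,8,has); added nodes 13, 14, 15, 16, 17, 18, 19; added edges (16,0,has); (16,13,has); (16,15,has); (17,7,has); (17,13,has); (17,14,has); (18,8,has); (18,14,has); (18,15,has); (19,13,has); (19,14,has); (19,15,has); result: nodes: 0:pt, 2:pt, 7:pt, 8:pt, 11:F, 12:F, 13:pt, 14:pt, 15:pt, 16:F, 17:F, 18:F, 19:F edges: (11,0,has); (11,2,has); (11,8,has); (12,0,has); (12,7,has); (12,8,has); (16,0,has); (16,13,has); (16,15,has); (17,7,has); (17,13,has); (17,14,has); (18,8,has); (18,14,has); (18,15,has); (19,13,has); (19,14,has); (19,15,has)
step 2: rule r1; match: 0->11, 1->0, 2->2, 3->8; deleted nodes 11; deleted edges (11,0,has); (11,2,has); (11,8,has); added nodes 20, 21, 22, 23, 24, 25, 26; added edges (23,0,has); (23,20,has); (23,22,has); (24,2,has); (24,20,has); (24,21,has); (25,8,has); (25,21,has); (25,22,has); (26,20,has); (26,21,has); (26,22,has); result: nodes: 0:pt, 2:pt, 7:pt, 8:pt, 12:F, 13:pt, 14:pt, 15:pt, 16:F, 17:F, 18:F, 19:F, 20:pt, 21:pt, 22:pt, 23:F, 24:F, 25:F, 26:F edges: (12,0,has); (12,7,has); (12,8,has); (16,0,has); (16,13,has); (16,15,has); (17,7,has); (17,13,has); (17,14,has); (18,8,has); (18,14,has); (18,15,has); (19,13,has); (19,14,has); (19,15,has); (23,0,has); (23,20,has); (23,22,has); (24,2,has); (24,20,has); (24,21,has); (25,8,has); (25,21,has); (25,22,has); (26,20,has); (26,21,has); (26,22,has)
final:
nodes: 0:pt, 2:pt, 7:pt, 8:pt, 12:F, 13:pt, 14:pt, 15:pt, 16:F, 17:F, 18:F, 19:F, 20:pt, 21:pt, 22:pt, 23:F, 24:F, 25:F, 26:F
edges: (12,0,has); (12,7,has); (12,8,has); (16,0,has); (16,13,has); (16,15,has); (17,7,has); (17,13,has); (17,14,has); (18,8,has); (18,14,has); (18,15,has); (19,13,has); (19,14,has); (19,15,has); (23,0,has); (23,20,has); (23,22,has); (24,2,has); (24,20,has); (24,21,has); (25,8,has); (25,21,has); (25,22,has); (26,20,has); (26,21,has); (26,22,has)


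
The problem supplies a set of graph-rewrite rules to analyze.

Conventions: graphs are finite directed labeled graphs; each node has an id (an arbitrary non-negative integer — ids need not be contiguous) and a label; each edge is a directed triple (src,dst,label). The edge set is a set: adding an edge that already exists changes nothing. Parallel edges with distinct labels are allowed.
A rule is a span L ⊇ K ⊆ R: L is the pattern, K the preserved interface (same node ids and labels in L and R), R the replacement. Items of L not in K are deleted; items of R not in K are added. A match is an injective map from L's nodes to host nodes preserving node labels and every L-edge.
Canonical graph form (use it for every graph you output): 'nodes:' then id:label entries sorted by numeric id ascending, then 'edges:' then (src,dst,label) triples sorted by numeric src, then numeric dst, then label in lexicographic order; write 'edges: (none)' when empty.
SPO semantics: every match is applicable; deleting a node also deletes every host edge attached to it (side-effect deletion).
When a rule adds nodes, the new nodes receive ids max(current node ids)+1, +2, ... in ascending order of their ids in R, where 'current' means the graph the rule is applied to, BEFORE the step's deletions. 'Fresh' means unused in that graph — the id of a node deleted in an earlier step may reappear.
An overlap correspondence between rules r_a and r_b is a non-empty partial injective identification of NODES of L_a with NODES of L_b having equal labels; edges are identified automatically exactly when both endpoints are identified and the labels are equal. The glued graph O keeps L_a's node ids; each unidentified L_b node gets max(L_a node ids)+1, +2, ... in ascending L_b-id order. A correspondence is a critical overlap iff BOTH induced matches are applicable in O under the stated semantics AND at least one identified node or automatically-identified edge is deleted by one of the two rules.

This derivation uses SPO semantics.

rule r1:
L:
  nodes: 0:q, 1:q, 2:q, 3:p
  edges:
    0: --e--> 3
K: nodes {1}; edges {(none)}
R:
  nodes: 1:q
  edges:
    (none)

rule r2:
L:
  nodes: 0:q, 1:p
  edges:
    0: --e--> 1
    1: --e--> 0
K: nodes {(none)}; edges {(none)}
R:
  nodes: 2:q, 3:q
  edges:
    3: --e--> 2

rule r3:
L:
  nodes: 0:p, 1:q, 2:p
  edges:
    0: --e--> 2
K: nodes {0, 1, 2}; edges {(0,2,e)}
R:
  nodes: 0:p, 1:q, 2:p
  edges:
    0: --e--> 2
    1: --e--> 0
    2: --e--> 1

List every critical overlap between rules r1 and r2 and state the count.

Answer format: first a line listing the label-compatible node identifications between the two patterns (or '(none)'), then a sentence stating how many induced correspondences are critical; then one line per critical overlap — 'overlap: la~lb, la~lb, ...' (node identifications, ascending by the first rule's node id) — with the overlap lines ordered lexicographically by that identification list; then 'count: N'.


label-compatible node identifications between L(r1) and L(r2): 0~0, 1~0, 2~0, 3~1
7 of the induced correspondences are critical overlaps of r1 and r2.
overlap: 0~0
overlap: 0~0, 3~1
overlap: 1~0
overlap: 1~0, 3~1
overlap: 2~0
overlap: 2~0, 3~1
overlap: 3~1
count: 7


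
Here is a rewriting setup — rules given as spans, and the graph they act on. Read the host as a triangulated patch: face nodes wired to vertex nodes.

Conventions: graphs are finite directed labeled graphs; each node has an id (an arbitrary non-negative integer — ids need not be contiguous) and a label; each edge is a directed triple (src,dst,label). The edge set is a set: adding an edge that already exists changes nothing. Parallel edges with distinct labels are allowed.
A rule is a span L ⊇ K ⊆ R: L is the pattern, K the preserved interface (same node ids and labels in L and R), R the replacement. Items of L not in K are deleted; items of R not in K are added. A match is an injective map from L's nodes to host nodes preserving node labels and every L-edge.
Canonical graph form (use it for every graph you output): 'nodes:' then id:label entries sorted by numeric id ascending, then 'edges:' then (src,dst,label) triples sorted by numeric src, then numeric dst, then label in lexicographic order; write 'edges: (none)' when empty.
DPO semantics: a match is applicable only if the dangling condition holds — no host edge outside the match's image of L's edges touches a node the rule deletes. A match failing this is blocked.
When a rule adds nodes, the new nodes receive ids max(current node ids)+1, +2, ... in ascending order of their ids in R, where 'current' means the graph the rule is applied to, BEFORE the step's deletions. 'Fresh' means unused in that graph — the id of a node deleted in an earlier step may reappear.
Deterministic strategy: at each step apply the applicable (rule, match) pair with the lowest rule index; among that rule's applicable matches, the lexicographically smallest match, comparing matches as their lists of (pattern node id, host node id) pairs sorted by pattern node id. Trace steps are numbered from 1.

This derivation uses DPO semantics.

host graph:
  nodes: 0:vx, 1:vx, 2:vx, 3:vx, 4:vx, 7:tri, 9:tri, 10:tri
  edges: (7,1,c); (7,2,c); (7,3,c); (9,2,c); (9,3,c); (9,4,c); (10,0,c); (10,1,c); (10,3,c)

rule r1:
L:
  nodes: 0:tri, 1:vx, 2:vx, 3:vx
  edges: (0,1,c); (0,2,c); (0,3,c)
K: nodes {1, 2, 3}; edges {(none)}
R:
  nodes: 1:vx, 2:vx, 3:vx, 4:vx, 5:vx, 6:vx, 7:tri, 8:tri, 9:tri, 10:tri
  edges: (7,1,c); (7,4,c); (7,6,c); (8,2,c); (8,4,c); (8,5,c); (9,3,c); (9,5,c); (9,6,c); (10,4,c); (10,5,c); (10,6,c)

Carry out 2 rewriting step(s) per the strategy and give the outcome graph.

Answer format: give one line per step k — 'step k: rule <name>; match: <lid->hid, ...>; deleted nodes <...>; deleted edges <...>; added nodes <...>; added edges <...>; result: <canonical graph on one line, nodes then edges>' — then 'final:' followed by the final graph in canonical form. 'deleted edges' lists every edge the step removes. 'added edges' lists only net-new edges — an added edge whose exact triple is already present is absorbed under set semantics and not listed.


step 1: rule r1; match: 0->7, 1->1, 2->2, 3->3; deleted nodes 7; deleted edges (7,1,c); (7,2,c); (7,3,c); added nodes 11, 12, 13, 14, 15, 16, 17; added edges (14,1,c); (14,11,c); (14,13,c); (15,2,c); (15,11,c); (15,12,c); (16,3,c); (16,12,c); (16,13,c); (17,11,c); (17,12,c); (17,13,c); result: nodes: 0:vx, 1:vx, 2:vx, 3:vx, 4:vx, 9:tri, 10:tri, 11:vx, 12:vx, 13:vx, 14:tri, 15:tri, 16:tri, 17:tri edges: (9,2,c); (9,3,c); (9,4,c); (10,0,c); (10,1,c); (10,3,c); (14,1,c); (14,11,c); (14,13,c); (15,2,c); (15,11,c); (15,12,c); (16,3,c); (16,12,c); (16,13,c); (17,11,c); (17,12,c); (17,13,c)
step 2: rule r1; match: 0->9, 1->2, 2->3, 3->4; deleted nodes 9; deleted edges (9,2,c); (9,3,c); (9,4,c); added nodes 18, 19, 20, 21, 22, 23, 24; added edges (21,2,c); (21,18,c); (21,20,c); (22,3,c); (22,18,c); (22,19,c); (23,4,c); (23,19,c); (23,20,c); (24,18,c); (24,19,c); (24,20,c); result: nodes: 0:vx, 1:vx, 2:vx, 3:vx, 4:vx, 10:tri, 11:vx, 12:vx, 13:vx, 14:tri, 15:tri, 16:tri, 17:tri, 18:vx, 19:vx, 20:vx, 21:tri, 22:tri, 23:tri, 24:tri edges: (10,0,c); (10,1,c); (10,3,c); (14,1,c); (14,11,c); (14,13,c); (15,2,c); (15,11,c); (15,12,c); (16,3,c); (16,12,c); (16,13,c); (17,11,c); (17,12,c); (17,13,c); (21,2,c); (21,18,c); (21,20,c); (22,3,c); (22,18,c); (22,19,c); (23,4,c); (23,19,c); (23,20,c); (24,18,c); (24,19,c); (24,20,c)
final:
nodes: 0:vx, 1:vx, 2:vx, 3:vx, 4:vx, 10:tri, 11:vx, 12:vx, 13:vx, 14:tri, 15:tri, 16:tri, 17:tri, 18:vx, 19:vx, 20:vx, 21:tri, 22:tri, 23:tri, 24:tri
edges: (10,0,c); (10,1,c); (10,3,c); (14,1,c); (14,11,c); (14,13,c); (15,2,c); (15,11,c); (15,12,c); (16,3,c); (16,12,c); (16,13,c); (17,11,c); (17,12,c); (17,13,c); (21,2,c); (21,18,c); (21,20,c); (22,3,c); (22,18,c); (22,19,c); (23,4,c); (23,19,c); (23,20,c); (24,18,c); (24,19,c); (24,20,c)


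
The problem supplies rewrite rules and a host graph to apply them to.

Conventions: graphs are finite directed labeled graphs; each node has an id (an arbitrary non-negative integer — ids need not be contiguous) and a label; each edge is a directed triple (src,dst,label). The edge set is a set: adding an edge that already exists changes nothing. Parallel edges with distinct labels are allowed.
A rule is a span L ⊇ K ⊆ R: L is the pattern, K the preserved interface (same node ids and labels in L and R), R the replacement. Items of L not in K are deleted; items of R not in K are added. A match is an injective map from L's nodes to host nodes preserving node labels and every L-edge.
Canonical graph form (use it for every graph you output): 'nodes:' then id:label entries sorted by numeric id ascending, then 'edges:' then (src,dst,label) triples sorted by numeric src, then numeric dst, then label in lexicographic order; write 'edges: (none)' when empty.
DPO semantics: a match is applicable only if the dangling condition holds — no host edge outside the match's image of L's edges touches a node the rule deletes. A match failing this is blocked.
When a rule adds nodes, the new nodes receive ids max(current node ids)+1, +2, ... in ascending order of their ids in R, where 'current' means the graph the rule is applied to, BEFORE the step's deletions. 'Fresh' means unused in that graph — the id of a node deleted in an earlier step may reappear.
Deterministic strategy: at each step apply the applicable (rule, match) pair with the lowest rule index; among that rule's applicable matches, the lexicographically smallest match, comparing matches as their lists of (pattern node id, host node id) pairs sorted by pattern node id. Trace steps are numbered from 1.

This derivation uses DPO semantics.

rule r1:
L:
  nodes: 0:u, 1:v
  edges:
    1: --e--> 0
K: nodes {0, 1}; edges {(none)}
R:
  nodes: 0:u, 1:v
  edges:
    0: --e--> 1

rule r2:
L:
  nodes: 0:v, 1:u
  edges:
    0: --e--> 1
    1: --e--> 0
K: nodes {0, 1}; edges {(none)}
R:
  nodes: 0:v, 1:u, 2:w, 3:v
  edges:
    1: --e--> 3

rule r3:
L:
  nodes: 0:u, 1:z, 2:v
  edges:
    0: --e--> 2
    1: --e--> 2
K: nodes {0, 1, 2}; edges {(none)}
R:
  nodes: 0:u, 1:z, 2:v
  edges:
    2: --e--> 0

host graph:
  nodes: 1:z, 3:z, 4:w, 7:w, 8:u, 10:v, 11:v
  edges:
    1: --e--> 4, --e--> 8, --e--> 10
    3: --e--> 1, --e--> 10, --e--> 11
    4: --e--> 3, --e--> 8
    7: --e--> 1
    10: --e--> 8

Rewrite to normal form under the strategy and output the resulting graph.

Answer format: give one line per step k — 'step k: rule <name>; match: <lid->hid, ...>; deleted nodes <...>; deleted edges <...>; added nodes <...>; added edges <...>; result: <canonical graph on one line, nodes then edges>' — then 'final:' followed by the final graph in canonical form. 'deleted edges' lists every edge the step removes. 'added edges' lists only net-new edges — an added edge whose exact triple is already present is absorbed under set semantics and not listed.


step 1: rule r1; match: 0->8, 1->10; deleted nodes (none); deleted edges (10,8,e); added nodes (none); added edges (8,10,e); result: nodes: 1:z, 3:z, 4:w, 7:w, 8:u, 10:v, 11:v edges: (1,4,e); (1,8,e); (1,10,e); (3,1,e); (3,10,e); (3,11,e); (4,3,e); (4,8,e); (7,1,e); (8,10,e)
step 2: rule r3; match: 0->8, 1->1, 2->10; deleted nodes (none); deleted edges (1,10,e); (8,10,e); added nodes (none); added edges (10,8,e); result: nodes: 1:z, 3:z, 4:w, 7:w, 8:u, 10:v, 11:v edges: (1,4,e); (1,8,e); (3,1,e); (3,10,e); (3,11,e); (4,3,e); (4,8,e); (7,1,e); (10,8,e)
step 3: rule r1; match: 0->8, 1->10; deleted nodes (none); deleted edges (10,8,e); added nodes (none); added edges (8,10,e); result: nodes: 1:z, 3:z, 4:w, 7:w, 8:u, 10:v, 11:v edges: (1,4,e); (1,8,e); (3,1,e); (3,10,e); (3,11,e); (4,3,e); (4,8,e); (7,1,e); (8,10,e)
step 4: rule r3; match: 0->8, 1->3, 2->10; deleted nodes (none); deleted edges (3,10,e); (8,10,e); added nodes (none); added edges (10,8,e); result: nodes: 1:z, 3:z, 4:w, 7:w, 8:u, 10:v, 11:v edges: (1,4,e); (1,8,e); (3,1,e); (3,11,e); (4,3,e); (4,8,e); (7,1,e); (10,8,e)
step 5: rule r1; match: 0->8, 1->10; deleted nodes (none); deleted edges (10,8,e); added nodes (none); added edges (8,10,e); result: nodes: 1:z, 3:z, 4:w, 7:w, 8:u, 10:v, 11:v edges: (1,4,e); (1,8,e); (3,1,e); (3,11,e); (4,3,e); (4,8,e); (7,1,e); (8,10,e)
final:
nodes: 1:z, 3:z, 4:w, 7:w, 8:u, 10:v, 11:v
edges: (1,4,e); (1,8,e); (3,1,e); (3,11,e); (4,3,e); (4,8,e); (7,1,e); (8,10,e)


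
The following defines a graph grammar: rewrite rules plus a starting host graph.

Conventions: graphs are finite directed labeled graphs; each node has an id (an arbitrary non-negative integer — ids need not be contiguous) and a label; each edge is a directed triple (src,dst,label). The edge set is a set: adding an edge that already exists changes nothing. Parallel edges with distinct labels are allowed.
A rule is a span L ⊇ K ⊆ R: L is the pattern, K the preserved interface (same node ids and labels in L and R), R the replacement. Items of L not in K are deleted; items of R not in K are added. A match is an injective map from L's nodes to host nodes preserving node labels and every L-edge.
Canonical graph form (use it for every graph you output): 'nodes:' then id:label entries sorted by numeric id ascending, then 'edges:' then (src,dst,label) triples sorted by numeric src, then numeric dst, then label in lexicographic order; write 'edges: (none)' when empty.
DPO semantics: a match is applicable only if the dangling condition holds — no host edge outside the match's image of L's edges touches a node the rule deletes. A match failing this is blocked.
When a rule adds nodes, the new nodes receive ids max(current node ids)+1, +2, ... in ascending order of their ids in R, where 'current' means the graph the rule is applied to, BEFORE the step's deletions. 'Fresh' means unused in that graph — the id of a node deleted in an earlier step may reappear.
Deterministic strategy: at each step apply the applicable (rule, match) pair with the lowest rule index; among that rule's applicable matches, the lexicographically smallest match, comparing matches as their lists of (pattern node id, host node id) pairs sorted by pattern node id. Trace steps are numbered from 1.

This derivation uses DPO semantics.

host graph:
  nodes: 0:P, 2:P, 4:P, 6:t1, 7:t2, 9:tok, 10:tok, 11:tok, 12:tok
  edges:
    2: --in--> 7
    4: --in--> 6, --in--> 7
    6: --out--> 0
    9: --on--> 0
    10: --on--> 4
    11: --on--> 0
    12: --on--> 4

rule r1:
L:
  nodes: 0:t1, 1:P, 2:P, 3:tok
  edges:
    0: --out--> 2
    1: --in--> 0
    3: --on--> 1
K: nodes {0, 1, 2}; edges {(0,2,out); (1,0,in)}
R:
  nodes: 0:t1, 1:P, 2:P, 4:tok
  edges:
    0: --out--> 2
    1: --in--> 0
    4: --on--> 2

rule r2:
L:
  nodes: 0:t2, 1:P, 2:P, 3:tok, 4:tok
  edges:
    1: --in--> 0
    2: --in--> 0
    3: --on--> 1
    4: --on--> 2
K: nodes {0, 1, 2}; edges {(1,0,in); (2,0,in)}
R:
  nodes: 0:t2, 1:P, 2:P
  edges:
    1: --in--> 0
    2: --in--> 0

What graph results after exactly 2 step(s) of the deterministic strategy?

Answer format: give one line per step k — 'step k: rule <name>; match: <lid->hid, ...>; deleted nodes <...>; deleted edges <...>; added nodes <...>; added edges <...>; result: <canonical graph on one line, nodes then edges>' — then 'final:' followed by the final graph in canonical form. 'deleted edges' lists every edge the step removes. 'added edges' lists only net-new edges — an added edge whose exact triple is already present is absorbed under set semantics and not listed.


step 1: rule r1; match: 0->6, 1->4, 2->0, 3->10; deleted nodes 10; deleted edges (10,4,on); added nodes 13; added edges (13,0,on); result: nodes: 0:P, 2:P, 4:P, 6:t1, 7:t2, 9:tok, 11:tok, 12:tok, 13:tok edges: (2,7,in); (4,6,in); (4,7,in); (6,0,out); (9,0,on); (11,0,on); (12,4,on); (13,0,on)
step 2: rule r1; match: 0->6, 1->4, 2->0, 3->12; deleted nodes 12; deleted edges (12,4,on); added nodes 14; added edges (14,0,on); result: nodes: 0:P, 2:P, 4:P, 6:t1, 7:t2, 9:tok, 11:tok, 13:tok, 14:tok edges: (2,7,in); (4,6,in); (4,7,in); (6,0,out); (9,0,on); (11,0,on); (13,0,on); (14,0,on)
final:
nodes: 0:P, 2:P, 4:P, 6:t1, 7:t2, 9:tok, 11:tok, 13:tok, 14:tok
edges: (2,7,in); (4,6,in); (4,7,in); (6,0,out); (9,0,on); (11,0,on); (13,0,on); (14,0,on)
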